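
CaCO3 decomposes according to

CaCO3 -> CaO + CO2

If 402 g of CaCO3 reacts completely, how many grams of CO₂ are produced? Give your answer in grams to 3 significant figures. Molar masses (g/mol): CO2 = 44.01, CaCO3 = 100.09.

n(CaCO3) = 402.0 g / 100.09 g/mol = 4.016 mol.
From the equation the CaCO3:CO2 mole ratio is 1:1, so n(CO2) = 4.016 × 1/1 = 4.016 mol.
Mass of CO2 = 4.016 mol × 44.01 g/mol = 176.8 g.

177 g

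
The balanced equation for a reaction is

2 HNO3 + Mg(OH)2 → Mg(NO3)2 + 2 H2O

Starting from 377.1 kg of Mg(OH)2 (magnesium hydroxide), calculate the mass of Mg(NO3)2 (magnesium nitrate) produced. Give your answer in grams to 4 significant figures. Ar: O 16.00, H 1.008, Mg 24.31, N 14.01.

959000 g

M(Mg(OH)2) = 24.31 + 2(16.00) + 2(1.008) = 58.326 g/mol.
M(Mg(NO3)2) = 24.31 + 2(14.01) + 6(16.00) = 148.33 g/mol.
Convert: 377.1 kg = 377100 g.
n(Mg(OH)2) = 377100 g / 58.326 g/mol = 6465.4 mol.
From the equation the Mg(OH)2:Mg(NO3)2 mole ratio is 1:1, so n(Mg(NO3)2) = 6465.4 × 1/1 = 6465.4 mol.
Mass of Mg(NO3)2 = 6465.4 mol × 148.33 g/mol = 959010 g.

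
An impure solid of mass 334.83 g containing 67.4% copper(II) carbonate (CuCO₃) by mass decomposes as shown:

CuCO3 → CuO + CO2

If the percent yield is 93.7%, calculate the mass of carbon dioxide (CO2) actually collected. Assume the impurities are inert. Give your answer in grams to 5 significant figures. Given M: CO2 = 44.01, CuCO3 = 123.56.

75.318 g

Pure CuCO3 available = 334.83 g × 0.674 = 225.675 g.
n(CuCO3) = 225.675 g / 123.56 g/mol = 1.82644 mol.
From the equation the CuCO3:CO2 mole ratio is 1:1, so n(CO2) = 1.82644 × 1/1 = 1.82644 mol.
Mass of CO2 = 1.82644 mol × 44.01 g/mol = 80.3818 g.
Actual mass collected = 80.3818 g × 0.937 = 75.3177 g.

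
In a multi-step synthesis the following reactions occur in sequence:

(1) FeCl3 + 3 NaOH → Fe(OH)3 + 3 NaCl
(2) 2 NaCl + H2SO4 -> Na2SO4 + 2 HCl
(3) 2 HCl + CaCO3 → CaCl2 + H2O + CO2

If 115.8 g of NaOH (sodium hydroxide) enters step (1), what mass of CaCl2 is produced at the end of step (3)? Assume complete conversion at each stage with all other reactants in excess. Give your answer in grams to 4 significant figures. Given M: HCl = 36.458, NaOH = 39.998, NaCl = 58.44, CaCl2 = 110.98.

160.7 g

n(NaOH) = 115.8 / 39.998 = 2.8951 mol.
Reaction (1): NaOH→NaCl ratio 3:3 ⇒ n(NaCl) = 2.8951 mol.
Reaction (2): NaCl→HCl ratio 2:2 ⇒ n(HCl) = 2.8951 mol.
Reaction (3): HCl→CaCl2 ratio 2:1 ⇒ n(CaCl2) = 1.4476 mol.
Mass of CaCl2 = 1.4476 × 110.98 = 160.65 g.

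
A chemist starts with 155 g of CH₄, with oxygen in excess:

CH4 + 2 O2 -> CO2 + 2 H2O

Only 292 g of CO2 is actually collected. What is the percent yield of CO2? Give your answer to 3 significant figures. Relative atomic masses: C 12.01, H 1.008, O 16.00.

M(CH4) = 12.01 + 4(1.008) = 16.042 g/mol.
M(CO2) = 12.01 + 2(16.00) = 44.01 g/mol.
n(CH4) = 155.0 g / 16.042 g/mol = 9.662 mol.
From the equation the CH4:CO2 mole ratio is 1:1, so n(CO2) = 9.662 × 1/1 = 9.662 mol.
Mass of CO2 = 9.662 mol × 44.01 g/mol = 425.2 g.
This is the theoretical yield. Percent yield = 292 g / 425.2 g × 100% = 68.67%.

68.7 %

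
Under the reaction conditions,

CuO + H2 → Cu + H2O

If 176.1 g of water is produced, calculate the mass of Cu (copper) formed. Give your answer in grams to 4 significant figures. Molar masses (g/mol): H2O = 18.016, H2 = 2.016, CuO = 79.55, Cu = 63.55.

621.2 g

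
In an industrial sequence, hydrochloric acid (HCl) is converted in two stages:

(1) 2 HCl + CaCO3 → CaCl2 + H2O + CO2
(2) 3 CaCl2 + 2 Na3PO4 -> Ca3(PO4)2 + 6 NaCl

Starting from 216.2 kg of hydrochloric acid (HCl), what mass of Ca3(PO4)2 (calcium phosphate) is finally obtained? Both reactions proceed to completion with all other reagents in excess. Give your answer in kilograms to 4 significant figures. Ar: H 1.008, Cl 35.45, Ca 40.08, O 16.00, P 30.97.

306.6 kg

M(HCl) = 1.008 + 35.45 = 36.458 g/mol.
M(Ca3(PO4)2) = 3(40.08) + 2(30.97) + 8(16.00) = 310.18 g/mol.
216.2 kg = 216200 g.
n(HCl) = 216200 / 36.458 = 5930.1 mol.
Step 1 gives a 2:1 ratio of HCl to CaCl2, so n(CaCl2) = 2965.1 mol.
In step 2 the CaCl2:Ca3(PO4)2 ratio is 3:1, so n(Ca3(PO4)2) = 988.35 mol.
Mass of Ca3(PO4)2 = 988.35 × 310.18 = 306570 g = 306.6 kg.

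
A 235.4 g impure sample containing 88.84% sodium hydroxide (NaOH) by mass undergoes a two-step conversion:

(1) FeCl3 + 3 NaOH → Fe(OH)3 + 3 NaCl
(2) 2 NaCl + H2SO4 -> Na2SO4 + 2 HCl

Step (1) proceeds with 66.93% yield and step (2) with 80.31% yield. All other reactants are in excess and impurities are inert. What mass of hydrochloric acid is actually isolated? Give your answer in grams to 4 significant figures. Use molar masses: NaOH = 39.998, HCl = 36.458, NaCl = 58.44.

102.5 g

Pure NaOH = 235.4 × 0.8884 = 209.13 g.
n(NaOH) = 209.13 / 39.998 = 5.2285 mol.
Step 1 (NaOH:NaCl = 3:3): theoretical n(NaCl) = 5.2285 mol; at 66.93% yield, n(NaCl) = 3.4994 mol.
Step 2 (NaCl:HCl = 2:2): theoretical n(HCl) = 3.4994 mol, so theoretical mass = 3.4994 × 36.458 = 127.58 g.
At 80.31% yield, actual mass of HCl = 127.58 × 0.8031 = 102.46 g.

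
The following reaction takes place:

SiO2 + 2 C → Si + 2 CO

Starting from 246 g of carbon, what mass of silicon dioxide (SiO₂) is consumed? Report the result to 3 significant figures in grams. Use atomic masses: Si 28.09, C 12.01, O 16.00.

615 g

M(C) = 12.01 g/mol.
M(SiO2) = 28.09 + 2(16.00) = 60.09 g/mol.
n(C) = 246.0 g / 12.01 g/mol = 20.48 mol.
From the equation the C:SiO2 mole ratio is 2:1, so n(SiO2) = 20.48 × 1/2 = 10.24 mol.
Mass of SiO2 = 10.24 mol × 60.09 g/mol = 615.4 g.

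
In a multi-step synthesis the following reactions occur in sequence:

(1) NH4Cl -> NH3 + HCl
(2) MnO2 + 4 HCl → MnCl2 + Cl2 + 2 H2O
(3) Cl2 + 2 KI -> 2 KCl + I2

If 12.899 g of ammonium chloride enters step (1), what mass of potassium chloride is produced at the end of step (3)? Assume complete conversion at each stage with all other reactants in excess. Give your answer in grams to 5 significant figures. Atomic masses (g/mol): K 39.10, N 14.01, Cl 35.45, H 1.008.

M(NH4Cl) = 14.01 + 4(1.008) + 35.45 = 53.492 g/mol.
M(KCl) = 39.10 + 35.45 = 74.55 g/mol.
n(NH4Cl) = 12.899 / 53.492 = 0.241139 mol.
Reaction (1): NH4Cl→HCl ratio 1:1 ⇒ n(HCl) = 0.241139 mol.
Reaction (2): HCl→Cl2 ratio 4:1 ⇒ n(Cl2) = 0.0602847 mol.
Reaction (3): Cl2→KCl ratio 1:2 ⇒ n(KCl) = 0.120569 mol.
Mass of KCl = 0.120569 × 74.55 = 8.98845 g.

8.9885 g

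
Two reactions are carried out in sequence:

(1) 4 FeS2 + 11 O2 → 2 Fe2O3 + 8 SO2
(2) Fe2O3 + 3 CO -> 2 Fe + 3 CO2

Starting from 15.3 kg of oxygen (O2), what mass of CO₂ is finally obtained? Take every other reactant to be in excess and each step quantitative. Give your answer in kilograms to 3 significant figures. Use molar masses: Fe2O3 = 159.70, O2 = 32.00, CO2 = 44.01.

11.5 kg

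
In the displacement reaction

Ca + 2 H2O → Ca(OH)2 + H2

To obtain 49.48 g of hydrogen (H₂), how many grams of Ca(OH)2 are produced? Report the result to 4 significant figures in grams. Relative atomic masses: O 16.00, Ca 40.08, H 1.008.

M(H2) = 2(1.008) = 2.016 g/mol.
M(Ca(OH)2) = 40.08 + 2(16.00) + 2(1.008) = 74.096 g/mol.
n(H2) = 49.480 g / 2.016 g/mol = 24.544 mol.
From the equation the H2:Ca(OH)2 mole ratio is 1:1, so n(Ca(OH)2) = 24.544 × 1/1 = 24.544 mol.
Mass of Ca(OH)2 = 24.544 mol × 74.096 g/mol = 1818.6 g.

1819 g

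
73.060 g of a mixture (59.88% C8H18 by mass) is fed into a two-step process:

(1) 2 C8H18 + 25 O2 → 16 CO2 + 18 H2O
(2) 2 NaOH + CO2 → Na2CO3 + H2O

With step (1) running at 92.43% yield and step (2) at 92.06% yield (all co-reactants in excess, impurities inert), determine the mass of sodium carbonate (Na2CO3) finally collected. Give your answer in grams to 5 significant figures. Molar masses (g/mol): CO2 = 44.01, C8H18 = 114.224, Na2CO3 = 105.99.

Pure C8H18 = 73.060 × 0.5988 = 43.7483 g.
n(C8H18) = 43.7483 / 114.224 = 0.383005 mol.
Step 1 (C8H18:CO2 = 2:16): theoretical n(CO2) = 3.06404 mol; at 92.43% yield, n(CO2) = 2.83209 mol.
Step 2 (CO2:Na2CO3 = 1:1): theoretical n(Na2CO3) = 2.83209 mol, so theoretical mass = 2.83209 × 105.99 = 300.173 g.
At 92.06% yield, actual mass of Na2CO3 = 300.173 × 0.9206 = 276.339 g.

276.34 g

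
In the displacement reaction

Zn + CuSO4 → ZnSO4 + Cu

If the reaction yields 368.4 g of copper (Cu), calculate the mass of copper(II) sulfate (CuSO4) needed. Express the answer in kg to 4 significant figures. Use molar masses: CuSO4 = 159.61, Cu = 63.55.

n(Cu) = 368.40 g / 63.55 g/mol = 5.7970 mol.
From the equation the Cu:CuSO4 mole ratio is 1:1, so n(CuSO4) = 5.7970 × 1/1 = 5.7970 mol.
Mass of CuSO4 = 5.7970 mol × 159.61 g/mol = 925.26 g.
Converting to kg: 925.26 g = 0.9253 kg.

0.9253 kg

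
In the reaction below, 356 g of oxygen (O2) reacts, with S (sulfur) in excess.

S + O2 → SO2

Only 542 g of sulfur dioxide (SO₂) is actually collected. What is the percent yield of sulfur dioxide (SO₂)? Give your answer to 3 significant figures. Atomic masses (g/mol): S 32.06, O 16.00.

76.1 %

M(O2) = 2(16.00) = 32.00 g/mol.
M(SO2) = 32.06 + 2(16.00) = 64.06 g/mol.
n(O2) = 356.0 g / 32.00 g/mol = 11.12 mol.
From the equation the O2:SO2 mole ratio is 1:1, so n(SO2) = 11.12 × 1/1 = 11.12 mol.
Mass of SO2 = 11.12 mol × 64.06 g/mol = 712.7 g.
This is the theoretical yield. Percent yield = 542 g / 712.7 g × 100% = 76.05%.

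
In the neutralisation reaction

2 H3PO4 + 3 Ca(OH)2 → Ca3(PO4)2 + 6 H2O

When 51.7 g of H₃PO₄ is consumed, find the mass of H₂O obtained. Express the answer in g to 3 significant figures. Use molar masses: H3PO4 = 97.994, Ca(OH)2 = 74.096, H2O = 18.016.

28.5 g

n(H3PO4) = 51.70 g / 97.994 g/mol = 0.5276 mol.
From the equation the H3PO4:H2O mole ratio is 2:6, so n(H2O) = 0.5276 × 6/2 = 1.583 mol.
Mass of H2O = 1.583 mol × 18.016 g/mol = 28.51 g.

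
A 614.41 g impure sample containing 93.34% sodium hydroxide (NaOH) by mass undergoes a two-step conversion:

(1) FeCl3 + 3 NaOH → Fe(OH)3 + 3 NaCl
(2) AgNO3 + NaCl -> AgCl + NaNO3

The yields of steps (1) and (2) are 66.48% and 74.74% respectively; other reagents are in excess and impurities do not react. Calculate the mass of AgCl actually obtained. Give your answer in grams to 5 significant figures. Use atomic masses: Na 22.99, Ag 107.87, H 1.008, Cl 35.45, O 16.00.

Pure NaOH = 614.41 × 0.9334 = 573.490 g.
M(NaOH) = 22.99 + 16.00 + 1.008 = 39.998 g/mol.
M(AgCl) = 107.87 + 35.45 = 143.32 g/mol.
n(NaOH) = 573.490 / 39.998 = 14.3380 mol.
Step 1 (NaOH:NaCl = 3:3): theoretical n(NaCl) = 14.3380 mol; at 66.48% yield, n(NaCl) = 9.53189 mol.
Step 2 (NaCl:AgCl = 1:1): theoretical n(AgCl) = 9.53189 mol, so theoretical mass = 9.53189 × 143.32 = 1366.11 g.
At 74.74% yield, actual mass of AgCl = 1366.11 × 0.7474 = 1021.03 g.

1021.0 g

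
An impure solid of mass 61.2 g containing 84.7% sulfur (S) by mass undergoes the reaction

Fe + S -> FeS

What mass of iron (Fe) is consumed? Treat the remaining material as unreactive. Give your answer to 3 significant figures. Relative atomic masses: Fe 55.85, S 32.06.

Mass of pure S = 61.2 g × 0.847 = 51.84 g.
M(S) = 32.06 g/mol.
M(Fe) = 55.85 g/mol.
n(S) = 51.84 g / 32.06 g/mol = 1.617 mol.
From the equation the S:Fe mole ratio is 1:1, so n(Fe) = 1.617 × 1/1 = 1.617 mol.
Mass of Fe = 1.617 mol × 55.85 g/mol = 90.30 g.

90.3 g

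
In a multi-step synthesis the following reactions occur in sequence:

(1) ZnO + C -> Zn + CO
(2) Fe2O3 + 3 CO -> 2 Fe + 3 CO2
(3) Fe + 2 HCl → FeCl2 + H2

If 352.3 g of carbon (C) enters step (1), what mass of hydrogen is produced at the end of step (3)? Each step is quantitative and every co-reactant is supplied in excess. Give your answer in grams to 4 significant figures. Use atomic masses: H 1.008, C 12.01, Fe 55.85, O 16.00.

M(C) = 12.01 g/mol.
M(H2) = 2(1.008) = 2.016 g/mol.
n(C) = 352.3 / 12.01 = 29.334 mol.
Reaction (1): C→CO ratio 1:1 ⇒ n(CO) = 29.334 mol.
Reaction (2): CO→Fe ratio 3:2 ⇒ n(Fe) = 19.556 mol.
Reaction (3): Fe→H2 ratio 1:1 ⇒ n(H2) = 19.556 mol.
Mass of H2 = 19.556 × 2.016 = 39.425 g.

39.42 g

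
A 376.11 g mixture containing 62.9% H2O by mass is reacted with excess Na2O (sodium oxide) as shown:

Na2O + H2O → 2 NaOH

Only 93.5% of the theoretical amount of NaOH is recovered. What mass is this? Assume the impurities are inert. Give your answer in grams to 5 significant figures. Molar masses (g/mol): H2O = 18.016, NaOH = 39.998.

982.17 g

Pure H2O available = 376.11 g × 0.629 = 236.573 g.
n(H2O) = 236.573 g / 18.016 g/mol = 13.1313 mol.
From the equation the H2O:NaOH mole ratio is 1:2, so n(NaOH) = 13.1313 × 2/1 = 26.2626 mol.
Mass of NaOH = 26.2626 mol × 39.998 g/mol = 1050.45 g.
Actual mass collected = 1050.45 g × 0.935 = 982.171 g.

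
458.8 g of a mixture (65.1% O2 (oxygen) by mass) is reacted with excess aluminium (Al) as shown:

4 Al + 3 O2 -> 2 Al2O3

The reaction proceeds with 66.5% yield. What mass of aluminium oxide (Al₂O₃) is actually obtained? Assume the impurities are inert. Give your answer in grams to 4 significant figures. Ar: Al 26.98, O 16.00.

421.9 g

Pure O2 available = 458.8 g × 0.651 = 298.68 g.
M(O2) = 2(16.00) = 32.00 g/mol.
M(Al2O3) = 2(26.98) + 3(16.00) = 101.96 g/mol.
n(O2) = 298.68 g / 32.00 g/mol = 9.3337 mol.
From the equation the O2:Al2O3 mole ratio is 3:2, so n(Al2O3) = 9.3337 × 2/3 = 6.2225 mol.
Mass of Al2O3 = 6.2225 mol × 101.96 g/mol = 634.44 g.
Actual mass collected = 634.44 g × 0.665 = 421.90 g.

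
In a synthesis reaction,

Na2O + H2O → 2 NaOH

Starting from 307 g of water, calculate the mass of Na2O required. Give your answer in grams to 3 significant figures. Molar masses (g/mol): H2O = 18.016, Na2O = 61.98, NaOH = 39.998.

1060 g

n(H2O) = 307.0 g / 18.016 g/mol = 17.04 mol.
From the equation the H2O:Na2O mole ratio is 1:1, so n(Na2O) = 17.04 × 1/1 = 17.04 mol.
Mass of Na2O = 17.04 mol × 61.98 g/mol = 1056 g.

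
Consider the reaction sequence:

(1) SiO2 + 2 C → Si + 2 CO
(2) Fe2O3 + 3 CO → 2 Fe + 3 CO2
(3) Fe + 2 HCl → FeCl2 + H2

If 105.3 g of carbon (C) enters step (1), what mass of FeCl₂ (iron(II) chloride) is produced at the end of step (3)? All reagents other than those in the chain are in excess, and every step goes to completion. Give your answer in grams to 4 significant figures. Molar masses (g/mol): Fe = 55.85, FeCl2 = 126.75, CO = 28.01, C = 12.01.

740.9 g

n(C) = 105.3 / 12.01 = 8.7677 mol.
Reaction (1): C→CO ratio 2:2 ⇒ n(CO) = 8.7677 mol.
Reaction (2): CO→Fe ratio 3:2 ⇒ n(Fe) = 5.8451 mol.
Reaction (3): Fe→FeCl2 ratio 1:1 ⇒ n(FeCl2) = 5.8451 mol.
Mass of FeCl2 = 5.8451 × 126.75 = 740.87 g.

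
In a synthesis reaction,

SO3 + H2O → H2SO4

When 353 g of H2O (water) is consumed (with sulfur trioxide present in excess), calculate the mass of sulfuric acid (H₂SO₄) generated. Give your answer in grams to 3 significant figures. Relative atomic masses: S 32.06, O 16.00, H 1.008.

1920 g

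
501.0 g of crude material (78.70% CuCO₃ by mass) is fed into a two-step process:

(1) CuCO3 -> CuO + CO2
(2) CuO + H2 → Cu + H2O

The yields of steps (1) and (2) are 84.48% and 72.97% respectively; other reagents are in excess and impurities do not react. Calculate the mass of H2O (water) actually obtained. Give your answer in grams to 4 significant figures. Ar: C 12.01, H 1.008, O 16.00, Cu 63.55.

35.44 g

Pure CuCO3 = 501.0 × 0.7870 = 394.29 g.
M(CuCO3) = 63.55 + 12.01 + 3(16.00) = 123.56 g/mol.
M(H2O) = 2(1.008) + 16.00 = 18.016 g/mol.
n(CuCO3) = 394.29 / 123.56 = 3.1911 mol.
Step 1 (CuCO3:CuO = 1:1): theoretical n(CuO) = 3.1911 mol; at 84.48% yield, n(CuO) = 2.6958 mol.
Step 2 (CuO:H2O = 1:1): theoretical n(H2O) = 2.6958 mol, so theoretical mass = 2.6958 × 18.016 = 48.568 g.
At 72.97% yield, actual mass of H2O = 48.568 × 0.7297 = 35.440 g.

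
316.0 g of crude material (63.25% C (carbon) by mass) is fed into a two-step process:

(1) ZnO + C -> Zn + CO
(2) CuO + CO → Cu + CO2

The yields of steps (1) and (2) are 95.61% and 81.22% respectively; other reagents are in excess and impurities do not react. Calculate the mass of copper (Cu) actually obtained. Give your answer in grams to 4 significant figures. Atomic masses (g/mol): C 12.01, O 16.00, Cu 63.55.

821.3 g

Pure C = 316.0 × 0.6325 = 199.87 g.
M(C) = 12.01 g/mol.
M(Cu) = 63.55 g/mol.
n(C) = 199.87 / 12.01 = 16.642 mol.
Step 1 (C:CO = 1:1): theoretical n(CO) = 16.642 mol; at 95.61% yield, n(CO) = 15.911 mol.
Step 2 (CO:Cu = 1:1): theoretical n(Cu) = 15.911 mol, so theoretical mass = 15.911 × 63.55 = 1011.2 g.
At 81.22% yield, actual mass of Cu = 1011.2 × 0.8122 = 821.27 g.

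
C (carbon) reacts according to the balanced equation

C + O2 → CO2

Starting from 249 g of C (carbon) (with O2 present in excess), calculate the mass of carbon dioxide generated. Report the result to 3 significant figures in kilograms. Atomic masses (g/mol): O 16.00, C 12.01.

0.912 kg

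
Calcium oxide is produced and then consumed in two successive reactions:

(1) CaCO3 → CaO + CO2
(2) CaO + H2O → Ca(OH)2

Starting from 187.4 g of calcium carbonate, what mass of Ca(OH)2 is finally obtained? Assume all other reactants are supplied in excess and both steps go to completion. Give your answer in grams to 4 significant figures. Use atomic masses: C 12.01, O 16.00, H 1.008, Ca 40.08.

M(CaCO3) = 40.08 + 12.01 + 3(16.00) = 100.09 g/mol.
M(Ca(OH)2) = 40.08 + 2(16.00) + 2(1.008) = 74.096 g/mol.
n(CaCO3) = 187.40 / 100.09 = 1.8723 mol.
Step 1 gives a 1:1 ratio of CaCO3 to CaO, so n(CaO) = 1.8723 mol.
In step 2 the CaO:Ca(OH)2 ratio is 1:1, so n(Ca(OH)2) = 1.8723 mol.
Mass of Ca(OH)2 = 1.8723 × 74.096 = 138.73 g.

138.7 g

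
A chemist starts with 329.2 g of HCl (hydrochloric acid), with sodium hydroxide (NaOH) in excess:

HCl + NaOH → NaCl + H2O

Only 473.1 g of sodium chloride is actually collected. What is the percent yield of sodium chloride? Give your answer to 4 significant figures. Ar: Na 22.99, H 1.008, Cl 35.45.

M(HCl) = 1.008 + 35.45 = 36.458 g/mol.
M(NaCl) = 22.99 + 35.45 = 58.44 g/mol.
n(HCl) = 329.20 g / 36.458 g/mol = 9.0296 mol.
From the equation the HCl:NaCl mole ratio is 1:1, so n(NaCl) = 9.0296 × 1/1 = 9.0296 mol.
Mass of NaCl = 9.0296 mol × 58.44 g/mol = 527.69 g.
This is the theoretical yield. Percent yield = 473.1 g / 527.69 g × 100% = 89.655%.

89.66 %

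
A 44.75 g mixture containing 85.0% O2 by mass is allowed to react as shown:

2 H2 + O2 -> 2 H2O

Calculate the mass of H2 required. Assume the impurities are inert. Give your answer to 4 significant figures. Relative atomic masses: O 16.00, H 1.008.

4.793 g

Mass of pure O2 = 44.75 g × 0.850 = 38.038 g.
M(O2) = 2(16.00) = 32.00 g/mol.
M(H2) = 2(1.008) = 2.016 g/mol.
n(O2) = 38.038 g / 32.00 g/mol = 1.1887 mol.
From the equation the O2:H2 mole ratio is 1:2, so n(H2) = 1.1887 × 2/1 = 2.3773 mol.
Mass of H2 = 2.3773 mol × 2.016 g/mol = 4.7927 g.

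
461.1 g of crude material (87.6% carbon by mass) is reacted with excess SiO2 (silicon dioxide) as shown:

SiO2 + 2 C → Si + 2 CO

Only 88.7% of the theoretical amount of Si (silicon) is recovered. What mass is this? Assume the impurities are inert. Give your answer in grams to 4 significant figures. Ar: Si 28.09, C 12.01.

419.0 g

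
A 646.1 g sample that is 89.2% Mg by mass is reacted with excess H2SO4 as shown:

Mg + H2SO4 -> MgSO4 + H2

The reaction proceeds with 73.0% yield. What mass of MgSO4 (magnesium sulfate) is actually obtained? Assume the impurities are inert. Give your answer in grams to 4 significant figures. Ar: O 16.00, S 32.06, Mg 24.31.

2083 g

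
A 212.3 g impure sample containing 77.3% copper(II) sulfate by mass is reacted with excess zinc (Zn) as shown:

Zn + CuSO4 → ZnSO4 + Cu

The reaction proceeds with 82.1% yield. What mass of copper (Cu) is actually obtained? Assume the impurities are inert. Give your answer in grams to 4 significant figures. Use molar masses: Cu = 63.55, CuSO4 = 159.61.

53.64 g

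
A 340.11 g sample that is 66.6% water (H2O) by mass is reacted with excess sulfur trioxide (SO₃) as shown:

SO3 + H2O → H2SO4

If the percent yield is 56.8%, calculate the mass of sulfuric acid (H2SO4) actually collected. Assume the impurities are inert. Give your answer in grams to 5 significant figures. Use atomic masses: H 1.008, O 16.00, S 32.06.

Pure H2O available = 340.11 g × 0.666 = 226.513 g.
M(H2O) = 2(1.008) + 16.00 = 18.016 g/mol.
M(H2SO4) = 2(1.008) + 32.06 + 4(16.00) = 98.076 g/mol.
n(H2O) = 226.513 g / 18.016 g/mol = 12.5729 mol.
From the equation the H2O:H2SO4 mole ratio is 1:1, so n(H2SO4) = 12.5729 × 1/1 = 12.5729 mol.
Mass of H2SO4 = 12.5729 mol × 98.076 g/mol = 1233.10 g.
Actual mass collected = 1233.10 g × 0.568 = 700.400 g.

700.40 g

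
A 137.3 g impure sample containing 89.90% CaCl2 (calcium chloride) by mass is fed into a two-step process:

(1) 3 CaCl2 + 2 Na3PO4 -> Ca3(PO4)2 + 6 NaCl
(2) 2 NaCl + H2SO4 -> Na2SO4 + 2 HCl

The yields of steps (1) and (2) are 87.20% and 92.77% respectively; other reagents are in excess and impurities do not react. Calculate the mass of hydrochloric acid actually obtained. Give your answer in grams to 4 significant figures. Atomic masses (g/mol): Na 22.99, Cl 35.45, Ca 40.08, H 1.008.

Pure CaCl2 = 137.3 × 0.8990 = 123.43 g.
M(CaCl2) = 40.08 + 2(35.45) = 110.98 g/mol.
M(HCl) = 1.008 + 35.45 = 36.458 g/mol.
n(CaCl2) = 123.43 / 110.98 = 1.1122 mol.
Step 1 (CaCl2:NaCl = 3:6): theoretical n(NaCl) = 2.2244 mol; at 87.20% yield, n(NaCl) = 1.9397 mol.
Step 2 (NaCl:HCl = 2:2): theoretical n(HCl) = 1.9397 mol, so theoretical mass = 1.9397 × 36.458 = 70.717 g.
At 92.77% yield, actual mass of HCl = 70.717 × 0.9277 = 65.604 g.

65.60 g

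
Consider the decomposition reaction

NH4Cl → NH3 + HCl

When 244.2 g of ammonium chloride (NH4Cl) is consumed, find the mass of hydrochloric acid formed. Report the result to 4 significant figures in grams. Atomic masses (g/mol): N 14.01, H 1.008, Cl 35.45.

M(NH4Cl) = 14.01 + 4(1.008) + 35.45 = 53.492 g/mol.
M(HCl) = 1.008 + 35.45 = 36.458 g/mol.
n(NH4Cl) = 244.20 g / 53.492 g/mol = 4.5652 mol.
From the equation the NH4Cl:HCl mole ratio is 1:1, so n(HCl) = 4.5652 × 1/1 = 4.5652 mol.
Mass of HCl = 4.5652 mol × 36.458 g/mol = 166.44 g.

166.4 g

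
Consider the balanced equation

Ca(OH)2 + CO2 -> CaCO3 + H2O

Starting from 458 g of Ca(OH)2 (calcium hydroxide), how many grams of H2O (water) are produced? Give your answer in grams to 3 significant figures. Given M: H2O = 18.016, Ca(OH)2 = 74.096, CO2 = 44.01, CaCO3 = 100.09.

111 g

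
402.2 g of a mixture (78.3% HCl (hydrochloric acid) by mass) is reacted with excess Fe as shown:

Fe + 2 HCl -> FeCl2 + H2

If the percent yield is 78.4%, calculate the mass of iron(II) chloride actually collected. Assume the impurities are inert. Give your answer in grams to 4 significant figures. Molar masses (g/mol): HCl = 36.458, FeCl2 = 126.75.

Pure HCl available = 402.2 g × 0.783 = 314.92 g.
n(HCl) = 314.92 g / 36.458 g/mol = 8.6380 mol.
From the equation the HCl:FeCl2 mole ratio is 2:1, so n(FeCl2) = 8.6380 × 1/2 = 4.3190 mol.
Mass of FeCl2 = 4.3190 mol × 126.75 g/mol = 547.43 g.
Actual mass collected = 547.43 g × 0.784 = 429.19 g.

429.2 g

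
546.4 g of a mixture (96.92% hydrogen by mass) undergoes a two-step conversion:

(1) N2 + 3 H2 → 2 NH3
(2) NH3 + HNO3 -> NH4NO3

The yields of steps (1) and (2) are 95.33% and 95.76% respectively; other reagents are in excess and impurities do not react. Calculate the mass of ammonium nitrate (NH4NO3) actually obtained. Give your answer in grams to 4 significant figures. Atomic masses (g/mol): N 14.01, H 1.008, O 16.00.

Pure H2 = 546.4 × 0.9692 = 529.57 g.
M(H2) = 2(1.008) = 2.016 g/mol.
M(NH4NO3) = 2(14.01) + 4(1.008) + 3(16.00) = 80.052 g/mol.
n(H2) = 529.57 / 2.016 = 262.68 mol.
Step 1 (H2:NH3 = 3:2): theoretical n(NH3) = 175.12 mol; at 95.33% yield, n(NH3) = 166.94 mol.
Step 2 (NH3:NH4NO3 = 1:1): theoretical n(NH4NO3) = 166.94 mol, so theoretical mass = 166.94 × 80.052 = 13364 g.
At 95.76% yield, actual mass of NH4NO3 = 13364 × 0.9576 = 12798 g.

12800 g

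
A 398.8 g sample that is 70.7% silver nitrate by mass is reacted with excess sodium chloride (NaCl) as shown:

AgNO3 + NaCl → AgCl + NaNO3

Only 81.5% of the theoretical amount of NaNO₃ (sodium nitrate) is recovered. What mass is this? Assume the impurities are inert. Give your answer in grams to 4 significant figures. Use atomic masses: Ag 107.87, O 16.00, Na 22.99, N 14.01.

Pure AgNO3 available = 398.8 g × 0.707 = 281.95 g.
M(AgNO3) = 107.87 + 14.01 + 3(16.00) = 169.88 g/mol.
M(NaNO3) = 22.99 + 14.01 + 3(16.00) = 85.00 g/mol.
n(AgNO3) = 281.95 g / 169.88 g/mol = 1.6597 mol.
From the equation the AgNO3:NaNO3 mole ratio is 1:1, so n(NaNO3) = 1.6597 × 1/1 = 1.6597 mol.
Mass of NaNO3 = 1.6597 mol × 85.00 g/mol = 141.08 g.
Actual mass collected = 141.08 g × 0.815 = 114.98 g.

115.0 g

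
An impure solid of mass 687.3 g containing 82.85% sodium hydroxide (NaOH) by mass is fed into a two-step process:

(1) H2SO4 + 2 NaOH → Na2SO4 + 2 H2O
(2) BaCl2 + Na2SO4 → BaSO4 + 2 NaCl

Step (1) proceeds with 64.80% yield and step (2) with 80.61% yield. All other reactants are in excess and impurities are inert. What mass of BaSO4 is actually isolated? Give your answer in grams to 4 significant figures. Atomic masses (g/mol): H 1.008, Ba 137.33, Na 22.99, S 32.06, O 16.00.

867.8 g

Pure NaOH = 687.3 × 0.8285 = 569.43 g.
M(NaOH) = 22.99 + 16.00 + 1.008 = 39.998 g/mol.
M(BaSO4) = 137.33 + 32.06 + 4(16.00) = 233.39 g/mol.
n(NaOH) = 569.43 / 39.998 = 14.236 mol.
Step 1 (NaOH:Na2SO4 = 2:1): theoretical n(Na2SO4) = 7.1182 mol; at 64.80% yield, n(Na2SO4) = 4.6126 mol.
Step 2 (Na2SO4:BaSO4 = 1:1): theoretical n(BaSO4) = 4.6126 mol, so theoretical mass = 4.6126 × 233.39 = 1076.5 g.
At 80.61% yield, actual mass of BaSO4 = 1076.5 × 0.8061 = 867.79 g.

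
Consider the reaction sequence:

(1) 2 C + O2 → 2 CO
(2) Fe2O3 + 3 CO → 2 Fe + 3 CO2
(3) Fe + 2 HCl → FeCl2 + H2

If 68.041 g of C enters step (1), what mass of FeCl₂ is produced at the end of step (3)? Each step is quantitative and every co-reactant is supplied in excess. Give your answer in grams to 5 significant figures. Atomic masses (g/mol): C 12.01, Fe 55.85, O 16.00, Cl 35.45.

478.72 g

M(C) = 12.01 g/mol.
M(FeCl2) = 55.85 + 2(35.45) = 126.75 g/mol.
n(C) = 68.041 / 12.01 = 5.66536 mol.
Reaction (1): C→CO ratio 2:2 ⇒ n(CO) = 5.66536 mol.
Reaction (2): CO→Fe ratio 3:2 ⇒ n(Fe) = 3.77691 mol.
Reaction (3): Fe→FeCl2 ratio 1:1 ⇒ n(FeCl2) = 3.77691 mol.
Mass of FeCl2 = 3.77691 × 126.75 = 478.723 g.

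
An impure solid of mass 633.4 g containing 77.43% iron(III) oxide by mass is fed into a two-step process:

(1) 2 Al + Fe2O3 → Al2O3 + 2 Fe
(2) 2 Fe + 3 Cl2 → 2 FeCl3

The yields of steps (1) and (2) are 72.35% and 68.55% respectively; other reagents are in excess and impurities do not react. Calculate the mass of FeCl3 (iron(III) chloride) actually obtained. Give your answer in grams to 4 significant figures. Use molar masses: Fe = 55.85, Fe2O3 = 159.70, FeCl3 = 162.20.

Pure Fe2O3 = 633.4 × 0.7743 = 490.44 g.
n(Fe2O3) = 490.44 / 159.70 = 3.0710 mol.
Step 1 (Fe2O3:Fe = 1:2): theoretical n(Fe) = 6.1420 mol; at 72.35% yield, n(Fe) = 4.4438 mol.
Step 2 (Fe:FeCl3 = 2:2): theoretical n(FeCl3) = 4.4438 mol, so theoretical mass = 4.4438 × 162.20 = 720.78 g.
At 68.55% yield, actual mass of FeCl3 = 720.78 × 0.6855 = 494.09 g.

494.1 g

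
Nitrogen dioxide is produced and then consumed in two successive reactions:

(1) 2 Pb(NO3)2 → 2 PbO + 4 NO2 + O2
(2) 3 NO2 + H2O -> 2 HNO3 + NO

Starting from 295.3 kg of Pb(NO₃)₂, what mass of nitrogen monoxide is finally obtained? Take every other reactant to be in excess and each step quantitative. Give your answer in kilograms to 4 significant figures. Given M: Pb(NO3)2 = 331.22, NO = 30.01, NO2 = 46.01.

295.3 kg = 295300 g.
n(Pb(NO3)2) = 295300 / 331.22 = 891.55 mol.
Step 1 gives a 2:4 ratio of Pb(NO3)2 to NO2, so n(NO2) = 1783.1 mol.
In step 2 the NO2:NO ratio is 3:1, so n(NO) = 594.37 mol.
Mass of NO = 594.37 × 30.01 = 17837 g = 17.84 kg.

17.84 kg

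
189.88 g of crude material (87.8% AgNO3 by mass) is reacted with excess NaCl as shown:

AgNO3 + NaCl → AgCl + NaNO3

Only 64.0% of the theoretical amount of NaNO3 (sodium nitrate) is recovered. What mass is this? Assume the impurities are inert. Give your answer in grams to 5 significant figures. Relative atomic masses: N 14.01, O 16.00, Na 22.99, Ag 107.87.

53.386 g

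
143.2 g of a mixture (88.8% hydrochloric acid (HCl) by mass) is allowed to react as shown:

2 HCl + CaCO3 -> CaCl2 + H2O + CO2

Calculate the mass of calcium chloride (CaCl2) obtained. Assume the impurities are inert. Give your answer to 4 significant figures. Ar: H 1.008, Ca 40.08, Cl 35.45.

Mass of pure HCl = 143.2 g × 0.888 = 127.16 g.
M(HCl) = 1.008 + 35.45 = 36.458 g/mol.
M(CaCl2) = 40.08 + 2(35.45) = 110.98 g/mol.
n(HCl) = 127.16 g / 36.458 g/mol = 3.4879 mol.
From the equation the HCl:CaCl2 mole ratio is 2:1, so n(CaCl2) = 3.4879 × 1/2 = 1.7439 mol.
Mass of CaCl2 = 1.7439 mol × 110.98 g/mol = 193.54 g.

193.5 g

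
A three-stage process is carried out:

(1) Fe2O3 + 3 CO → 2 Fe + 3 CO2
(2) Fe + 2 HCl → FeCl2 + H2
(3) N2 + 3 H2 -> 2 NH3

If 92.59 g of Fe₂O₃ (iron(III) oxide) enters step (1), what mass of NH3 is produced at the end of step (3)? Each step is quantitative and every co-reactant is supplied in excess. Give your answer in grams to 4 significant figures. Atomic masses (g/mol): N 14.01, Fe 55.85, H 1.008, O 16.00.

M(Fe2O3) = 2(55.85) + 3(16.00) = 159.70 g/mol.
M(NH3) = 14.01 + 3(1.008) = 17.034 g/mol.
n(Fe2O3) = 92.59 / 159.70 = 0.57977 mol.
Reaction (1): Fe2O3→Fe ratio 1:2 ⇒ n(Fe) = 1.1595 mol.
Reaction (2): Fe→H2 ratio 1:1 ⇒ n(H2) = 1.1595 mol.
Reaction (3): H2→NH3 ratio 3:2 ⇒ n(NH3) = 0.77303 mol.
Mass of NH3 = 0.77303 × 17.034 = 13.168 g.

13.17 g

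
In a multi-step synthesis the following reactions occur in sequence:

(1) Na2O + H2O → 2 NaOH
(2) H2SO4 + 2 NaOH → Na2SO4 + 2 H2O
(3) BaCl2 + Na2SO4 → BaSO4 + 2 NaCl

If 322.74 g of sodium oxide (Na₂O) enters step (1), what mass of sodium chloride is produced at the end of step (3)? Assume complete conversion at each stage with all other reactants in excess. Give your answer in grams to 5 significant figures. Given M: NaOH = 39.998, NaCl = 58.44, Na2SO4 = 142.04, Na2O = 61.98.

608.61 g

n(Na2O) = 322.74 / 61.98 = 5.20716 mol.
Reaction (1): Na2O→NaOH ratio 1:2 ⇒ n(NaOH) = 10.4143 mol.
Reaction (2): NaOH→Na2SO4 ratio 2:1 ⇒ n(Na2SO4) = 5.20716 mol.
Reaction (3): Na2SO4→NaCl ratio 1:2 ⇒ n(NaCl) = 10.4143 mol.
Mass of NaCl = 10.4143 × 58.44 = 608.613 g.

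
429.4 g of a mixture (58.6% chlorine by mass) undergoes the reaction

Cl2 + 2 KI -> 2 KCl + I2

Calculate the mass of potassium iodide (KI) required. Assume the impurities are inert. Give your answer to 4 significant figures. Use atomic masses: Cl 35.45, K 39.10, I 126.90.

1178 g

Mass of pure Cl2 = 429.4 g × 0.586 = 251.63 g.
M(Cl2) = 2(35.45) = 70.90 g/mol.
M(KI) = 39.10 + 126.90 = 166.00 g/mol.
n(Cl2) = 251.63 g / 70.90 g/mol = 3.5491 mol.
From the equation the Cl2:KI mole ratio is 1:2, so n(KI) = 3.5491 × 2/1 = 7.0981 mol.
Mass of KI = 7.0981 mol × 166.00 g/mol = 1178.3 g.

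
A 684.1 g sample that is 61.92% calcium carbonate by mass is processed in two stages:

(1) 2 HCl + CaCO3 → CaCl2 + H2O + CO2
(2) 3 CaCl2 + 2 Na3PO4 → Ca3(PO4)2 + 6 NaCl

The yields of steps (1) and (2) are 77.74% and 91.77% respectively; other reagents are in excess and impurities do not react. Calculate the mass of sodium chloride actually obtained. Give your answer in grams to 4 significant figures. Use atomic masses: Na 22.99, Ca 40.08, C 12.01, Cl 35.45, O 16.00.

352.9 g

Pure CaCO3 = 684.1 × 0.6192 = 423.59 g.
M(CaCO3) = 40.08 + 12.01 + 3(16.00) = 100.09 g/mol.
M(NaCl) = 22.99 + 35.45 = 58.44 g/mol.
n(CaCO3) = 423.59 / 100.09 = 4.2321 mol.
Step 1 (CaCO3:CaCl2 = 1:1): theoretical n(CaCl2) = 4.2321 mol; at 77.74% yield, n(CaCl2) = 3.2901 mol.
Step 2 (CaCl2:NaCl = 3:6): theoretical n(NaCl) = 6.5801 mol, so theoretical mass = 6.5801 × 58.44 = 384.54 g.
At 91.77% yield, actual mass of NaCl = 384.54 × 0.9177 = 352.89 g.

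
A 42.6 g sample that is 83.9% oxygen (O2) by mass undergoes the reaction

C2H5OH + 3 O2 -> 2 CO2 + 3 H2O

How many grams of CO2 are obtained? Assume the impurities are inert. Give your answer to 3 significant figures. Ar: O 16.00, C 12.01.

32.8 g

Mass of pure O2 = 42.6 g × 0.839 = 35.74 g.
M(O2) = 2(16.00) = 32.00 g/mol.
M(CO2) = 12.01 + 2(16.00) = 44.01 g/mol.
n(O2) = 35.74 g / 32.00 g/mol = 1.117 mol.
From the equation the O2:CO2 mole ratio is 3:2, so n(CO2) = 1.117 × 2/3 = 0.7446 mol.
Mass of CO2 = 0.7446 mol × 44.01 g/mol = 32.77 g.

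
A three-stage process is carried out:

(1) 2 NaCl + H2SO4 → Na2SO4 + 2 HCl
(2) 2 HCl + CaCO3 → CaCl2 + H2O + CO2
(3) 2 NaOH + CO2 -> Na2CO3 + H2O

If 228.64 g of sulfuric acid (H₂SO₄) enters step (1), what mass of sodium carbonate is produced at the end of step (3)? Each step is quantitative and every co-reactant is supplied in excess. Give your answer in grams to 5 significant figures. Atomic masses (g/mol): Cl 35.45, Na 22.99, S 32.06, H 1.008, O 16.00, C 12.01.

247.09 g

M(H2SO4) = 2(1.008) + 32.06 + 4(16.00) = 98.076 g/mol.
M(Na2CO3) = 2(22.99) + 12.01 + 3(16.00) = 105.99 g/mol.
n(H2SO4) = 228.64 / 98.076 = 2.33125 mol.
Reaction (1): H2SO4→HCl ratio 1:2 ⇒ n(HCl) = 4.66251 mol.
Reaction (2): HCl→CO2 ratio 2:1 ⇒ n(CO2) = 2.33125 mol.
Reaction (3): CO2→Na2CO3 ratio 1:1 ⇒ n(Na2CO3) = 2.33125 mol.
Mass of Na2CO3 = 2.33125 × 105.99 = 247.090 g.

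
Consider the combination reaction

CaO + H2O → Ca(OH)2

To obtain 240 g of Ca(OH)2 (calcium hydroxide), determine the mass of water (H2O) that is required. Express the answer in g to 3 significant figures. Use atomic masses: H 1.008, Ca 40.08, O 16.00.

58.4 g

M(Ca(OH)2) = 40.08 + 2(16.00) + 2(1.008) = 74.096 g/mol.
M(H2O) = 2(1.008) + 16.00 = 18.016 g/mol.
n(Ca(OH)2) = 240.0 g / 74.096 g/mol = 3.239 mol.
From the equation the Ca(OH)2:H2O mole ratio is 1:1, so n(H2O) = 3.239 × 1/1 = 3.239 mol.
Mass of H2O = 3.239 mol × 18.016 g/mol = 58.35 g.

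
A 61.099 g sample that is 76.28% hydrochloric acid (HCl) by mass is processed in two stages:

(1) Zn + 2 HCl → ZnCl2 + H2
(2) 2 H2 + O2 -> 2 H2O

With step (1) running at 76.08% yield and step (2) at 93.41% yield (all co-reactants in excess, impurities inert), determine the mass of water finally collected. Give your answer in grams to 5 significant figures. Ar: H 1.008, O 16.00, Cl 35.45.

Pure HCl = 61.099 × 0.7628 = 46.6063 g.
M(HCl) = 1.008 + 35.45 = 36.458 g/mol.
M(H2O) = 2(1.008) + 16.00 = 18.016 g/mol.
n(HCl) = 46.6063 / 36.458 = 1.27836 mol.
Step 1 (HCl:H2 = 2:1): theoretical n(H2) = 0.639178 mol; at 76.08% yield, n(H2) = 0.486287 mol.
Step 2 (H2:H2O = 2:2): theoretical n(H2O) = 0.486287 mol, so theoretical mass = 0.486287 × 18.016 = 8.76094 g.
At 93.41% yield, actual mass of H2O = 8.76094 × 0.9341 = 8.18360 g.

8.1836 g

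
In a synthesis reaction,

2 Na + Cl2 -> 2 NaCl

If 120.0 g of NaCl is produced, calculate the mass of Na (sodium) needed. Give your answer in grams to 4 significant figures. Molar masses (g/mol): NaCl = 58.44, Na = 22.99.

47.21 g

n(NaCl) = 120.00 g / 58.44 g/mol = 2.0534 mol.
From the equation the NaCl:Na mole ratio is 2:2, so n(Na) = 2.0534 × 2/2 = 2.0534 mol.
Mass of Na = 2.0534 mol × 22.99 g/mol = 47.207 g.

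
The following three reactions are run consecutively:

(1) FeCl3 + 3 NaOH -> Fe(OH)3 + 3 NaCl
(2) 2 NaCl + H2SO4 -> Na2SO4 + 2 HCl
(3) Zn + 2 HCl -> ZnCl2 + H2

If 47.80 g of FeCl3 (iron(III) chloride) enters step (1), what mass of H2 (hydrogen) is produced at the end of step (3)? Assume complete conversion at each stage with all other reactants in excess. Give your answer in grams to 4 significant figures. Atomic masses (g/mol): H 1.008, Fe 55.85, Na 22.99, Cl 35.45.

0.8912 g

M(FeCl3) = 55.85 + 3(35.45) = 162.20 g/mol.
M(H2) = 2(1.008) = 2.016 g/mol.
n(FeCl3) = 47.80 / 162.20 = 0.29470 mol.
Reaction (1): FeCl3→NaCl ratio 1:3 ⇒ n(NaCl) = 0.88409 mol.
Reaction (2): NaCl→HCl ratio 2:2 ⇒ n(HCl) = 0.88409 mol.
Reaction (3): HCl→H2 ratio 2:1 ⇒ n(H2) = 0.44205 mol.
Mass of H2 = 0.44205 × 2.016 = 0.89117 g.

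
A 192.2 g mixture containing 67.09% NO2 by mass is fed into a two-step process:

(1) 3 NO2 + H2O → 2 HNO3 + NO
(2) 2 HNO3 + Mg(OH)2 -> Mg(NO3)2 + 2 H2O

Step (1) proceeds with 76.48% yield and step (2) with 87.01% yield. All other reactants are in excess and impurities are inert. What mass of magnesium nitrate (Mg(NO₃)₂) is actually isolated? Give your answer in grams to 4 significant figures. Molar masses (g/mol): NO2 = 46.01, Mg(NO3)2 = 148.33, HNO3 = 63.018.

92.21 g

Pure NO2 = 192.2 × 0.6709 = 128.95 g.
n(NO2) = 128.95 / 46.01 = 2.8026 mol.
Step 1 (NO2:HNO3 = 3:2): theoretical n(HNO3) = 1.8684 mol; at 76.48% yield, n(HNO3) = 1.4289 mol.
Step 2 (HNO3:Mg(NO3)2 = 2:1): theoretical n(Mg(NO3)2) = 0.71447 mol, so theoretical mass = 0.71447 × 148.33 = 105.98 g.
At 87.01% yield, actual mass of Mg(NO3)2 = 105.98 × 0.8701 = 92.211 g.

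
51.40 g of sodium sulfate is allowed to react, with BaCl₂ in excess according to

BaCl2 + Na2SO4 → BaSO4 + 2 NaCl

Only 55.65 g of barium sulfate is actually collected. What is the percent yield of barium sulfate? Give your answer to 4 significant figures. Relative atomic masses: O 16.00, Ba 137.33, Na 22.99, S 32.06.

65.89 %

M(Na2SO4) = 2(22.99) + 32.06 + 4(16.00) = 142.04 g/mol.
M(BaSO4) = 137.33 + 32.06 + 4(16.00) = 233.39 g/mol.
n(Na2SO4) = 51.400 g / 142.04 g/mol = 0.36187 mol.
From the equation the Na2SO4:BaSO4 mole ratio is 1:1, so n(BaSO4) = 0.36187 × 1/1 = 0.36187 mol.
Mass of BaSO4 = 0.36187 mol × 233.39 g/mol = 84.457 g.
This is the theoretical yield. Percent yield = 55.65 g / 84.457 g × 100% = 65.892%.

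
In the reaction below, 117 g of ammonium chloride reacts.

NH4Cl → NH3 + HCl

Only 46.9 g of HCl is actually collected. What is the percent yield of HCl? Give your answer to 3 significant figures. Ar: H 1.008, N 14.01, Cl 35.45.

M(NH4Cl) = 14.01 + 4(1.008) + 35.45 = 53.492 g/mol.
M(HCl) = 1.008 + 35.45 = 36.458 g/mol.
n(NH4Cl) = 117.0 g / 53.492 g/mol = 2.187 mol.
From the equation the NH4Cl:HCl mole ratio is 1:1, so n(HCl) = 2.187 × 1/1 = 2.187 mol.
Mass of HCl = 2.187 mol × 36.458 g/mol = 79.74 g.
This is the theoretical yield. Percent yield = 46.9 g / 79.74 g × 100% = 58.81%.

58.8 %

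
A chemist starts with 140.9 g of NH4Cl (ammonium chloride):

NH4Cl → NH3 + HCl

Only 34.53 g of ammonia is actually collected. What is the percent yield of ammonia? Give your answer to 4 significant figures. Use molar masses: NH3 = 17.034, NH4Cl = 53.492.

76.96 %

n(NH4Cl) = 140.90 g / 53.492 g/mol = 2.6340 mol.
From the equation the NH4Cl:NH3 mole ratio is 1:1, so n(NH3) = 2.6340 × 1/1 = 2.6340 mol.
Mass of NH3 = 2.6340 mol × 17.034 g/mol = 44.868 g.
This is the theoretical yield. Percent yield = 34.53 g / 44.868 g × 100% = 76.959%.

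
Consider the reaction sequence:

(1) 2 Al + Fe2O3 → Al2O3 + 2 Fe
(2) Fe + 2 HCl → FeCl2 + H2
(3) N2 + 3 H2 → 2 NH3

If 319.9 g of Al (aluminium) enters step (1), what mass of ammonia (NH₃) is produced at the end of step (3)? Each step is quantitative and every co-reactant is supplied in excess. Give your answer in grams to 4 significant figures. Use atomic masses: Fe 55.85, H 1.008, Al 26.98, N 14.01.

M(Al) = 26.98 g/mol.
M(NH3) = 14.01 + 3(1.008) = 17.034 g/mol.
n(Al) = 319.9 / 26.98 = 11.857 mol.
Reaction (1): Al→Fe ratio 2:2 ⇒ n(Fe) = 11.857 mol.
Reaction (2): Fe→H2 ratio 1:1 ⇒ n(H2) = 11.857 mol.
Reaction (3): H2→NH3 ratio 3:2 ⇒ n(NH3) = 7.9046 mol.
Mass of NH3 = 7.9046 × 17.034 = 134.65 g.

134.6 g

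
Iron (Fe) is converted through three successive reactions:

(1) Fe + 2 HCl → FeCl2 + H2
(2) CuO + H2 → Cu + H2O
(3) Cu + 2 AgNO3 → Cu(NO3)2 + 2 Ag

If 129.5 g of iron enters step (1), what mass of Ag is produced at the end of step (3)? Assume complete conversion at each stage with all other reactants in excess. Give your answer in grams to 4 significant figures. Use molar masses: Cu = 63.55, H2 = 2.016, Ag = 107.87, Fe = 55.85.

500.2 g

n(Fe) = 129.5 / 55.85 = 2.3187 mol.
Reaction (1): Fe→H2 ratio 1:1 ⇒ n(H2) = 2.3187 mol.
Reaction (2): H2→Cu ratio 1:1 ⇒ n(Cu) = 2.3187 mol.
Reaction (3): Cu→Ag ratio 1:2 ⇒ n(Ag) = 4.6374 mol.
Mass of Ag = 4.6374 × 107.87 = 500.24 g.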